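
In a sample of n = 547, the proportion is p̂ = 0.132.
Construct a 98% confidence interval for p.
(0.098, 0.166)

Proportion CI:
SE = √(p̂(1-p̂)/n) = √(0.132 · 0.868 / 547) = 0.01447

z* = 2.326
Margin = z* · SE = 2.326 · 0.01447 = 0.0337

CI: 0.132 ± 0.0337 = (0.098, 0.166)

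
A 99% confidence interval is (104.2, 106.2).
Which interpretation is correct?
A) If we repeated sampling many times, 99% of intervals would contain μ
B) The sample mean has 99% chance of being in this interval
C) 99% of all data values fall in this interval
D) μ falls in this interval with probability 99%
A

A) Correct — this is the frequentist long-run coverage interpretation.
B) Wrong — x̄ is observed and sits in the interval by construction.
C) Wrong — a CI is about the parameter μ, not individual data values.
D) Wrong — μ is fixed; the randomness lives in the interval, not in μ.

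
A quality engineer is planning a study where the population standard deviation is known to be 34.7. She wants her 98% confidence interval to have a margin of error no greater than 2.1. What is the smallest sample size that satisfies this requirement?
n ≥ 1478

For margin E ≤ 2.1:
n ≥ (z* · σ / E)²
n ≥ (2.326 · 34.7 / 2.1)²
n ≥ 1477.20

Minimum n = 1478 (rounding up)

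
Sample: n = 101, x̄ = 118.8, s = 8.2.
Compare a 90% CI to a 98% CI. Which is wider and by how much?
98% CI is wider by 1.15

df = 100
90% CI: t* = 1.660, (117.45, 120.15), width = 2 · t* · s/√n = 2.71
98% CI: t* = 2.364, (116.87, 120.73), width = 2 · t* · s/√n = 3.86

The 98% CI is wider by 3.86 - 2.71 = 1.15.
Higher confidence requires a wider interval.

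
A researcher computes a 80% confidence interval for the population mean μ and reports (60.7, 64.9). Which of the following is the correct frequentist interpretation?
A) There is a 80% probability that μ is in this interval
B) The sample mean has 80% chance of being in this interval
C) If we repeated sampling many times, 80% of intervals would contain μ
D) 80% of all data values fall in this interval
C

A) Wrong — μ is fixed; the randomness lives in the interval, not in μ.
B) Wrong — x̄ is observed and sits in the interval by construction.
C) Correct — this is the frequentist long-run coverage interpretation.
D) Wrong — a CI is about the parameter μ, not individual data values.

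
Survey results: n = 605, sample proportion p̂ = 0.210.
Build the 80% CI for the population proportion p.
(0.189, 0.231)

Proportion CI:
SE = √(p̂(1-p̂)/n) = √(0.210 · 0.790 / 605) = 0.01656

z* = 1.282
Margin = z* · SE = 1.282 · 0.01656 = 0.0212

CI: 0.210 ± 0.0212 = (0.189, 0.231)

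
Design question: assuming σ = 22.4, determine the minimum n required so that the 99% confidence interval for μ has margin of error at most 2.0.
n ≥ 833

For margin E ≤ 2.0:
n ≥ (z* · σ / E)²
n ≥ (2.576 · 22.4 / 2.0)²
n ≥ 832.39

Minimum n = 833 (rounding up)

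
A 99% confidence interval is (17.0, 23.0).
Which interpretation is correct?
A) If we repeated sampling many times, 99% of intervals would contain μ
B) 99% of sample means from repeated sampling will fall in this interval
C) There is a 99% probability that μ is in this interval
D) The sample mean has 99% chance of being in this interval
A

A) Correct — this is the frequentist long-run coverage interpretation.
B) Wrong — coverage applies to intervals containing μ, not to future x̄ values.
C) Wrong — μ is fixed; the randomness lives in the interval, not in μ.
D) Wrong — x̄ is observed and sits in the interval by construction.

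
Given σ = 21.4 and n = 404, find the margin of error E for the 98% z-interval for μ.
Margin of error = 2.48

Margin of error = z* · σ/√n
= 2.326 · 21.4/√404
= 2.326 · 21.4/20.0998
= 2.48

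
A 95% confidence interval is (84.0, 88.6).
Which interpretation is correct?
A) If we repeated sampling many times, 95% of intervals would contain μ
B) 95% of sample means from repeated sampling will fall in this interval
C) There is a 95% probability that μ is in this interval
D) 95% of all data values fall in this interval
A

A) Correct — this is the frequentist long-run coverage interpretation.
B) Wrong — coverage applies to intervals containing μ, not to future x̄ values.
C) Wrong — μ is fixed; the randomness lives in the interval, not in μ.
D) Wrong — a CI is about the parameter μ, not individual data values.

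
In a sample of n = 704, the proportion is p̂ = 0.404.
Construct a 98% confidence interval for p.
(0.361, 0.447)

Proportion CI:
SE = √(p̂(1-p̂)/n) = √(0.404 · 0.596 / 704) = 0.01849

z* = 2.326
Margin = z* · SE = 2.326 · 0.01849 = 0.0430

CI: 0.404 ± 0.0430 = (0.361, 0.447)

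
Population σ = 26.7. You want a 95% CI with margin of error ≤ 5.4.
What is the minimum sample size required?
n ≥ 94

For margin E ≤ 5.4:
n ≥ (z* · σ / E)²
n ≥ (1.960 · 26.7 / 5.4)²
n ≥ 93.92

Minimum n = 94 (rounding up)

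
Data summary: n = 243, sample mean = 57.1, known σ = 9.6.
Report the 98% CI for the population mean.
(55.67, 58.53)

z-interval (σ known):
z* = 2.326 for 98% confidence

Margin of error = z* · σ/√n = 2.326 · 9.6/√243 = 1.43

CI: (57.1 - 1.43, 57.1 + 1.43) = (55.67, 58.53)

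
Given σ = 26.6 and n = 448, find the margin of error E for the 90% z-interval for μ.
Margin of error = 2.07

Margin of error = z* · σ/√n
= 1.645 · 26.6/√448
= 1.645 · 26.6/21.1660
= 2.07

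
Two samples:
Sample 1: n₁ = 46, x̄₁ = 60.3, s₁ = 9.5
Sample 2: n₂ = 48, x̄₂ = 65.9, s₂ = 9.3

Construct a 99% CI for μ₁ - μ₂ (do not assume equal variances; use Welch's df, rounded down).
(-10.70, -0.50)

Difference: x̄₁ - x̄₂ = -5.60
SE = √(s₁²/n₁ + s₂²/n₂) = √(9.5²/46 + 9.3²/48) = 1.9401
df = 91.62 → 91 (Welch–Satterthwaite, rounded down)
t* = 2.631

CI: -5.60 ± 2.631 · 1.9401 = -5.60 ± 5.10 = (-10.70, -0.50)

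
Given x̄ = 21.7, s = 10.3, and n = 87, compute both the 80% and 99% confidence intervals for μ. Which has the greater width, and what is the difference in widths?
99% CI is wider by 2.97

df = 86
80% CI: t* = 1.291, (20.27, 23.13), width = 2 · t* · s/√n = 2.85
99% CI: t* = 2.634, (18.79, 24.61), width = 2 · t* · s/√n = 5.82

The 99% CI is wider by 5.82 - 2.85 = 2.97.
Higher confidence requires a wider interval.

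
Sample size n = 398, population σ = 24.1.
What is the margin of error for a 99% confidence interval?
Margin of error = 3.11

Margin of error = z* · σ/√n
= 2.576 · 24.1/√398
= 2.576 · 24.1/19.9499
= 3.11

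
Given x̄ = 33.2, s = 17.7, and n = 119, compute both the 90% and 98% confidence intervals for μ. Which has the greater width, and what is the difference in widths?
98% CI is wider by 2.27

df = 118
90% CI: t* = 1.658, (30.51, 35.89), width = 2 · t* · s/√n = 5.38
98% CI: t* = 2.358, (29.37, 37.03), width = 2 · t* · s/√n = 7.65

The 98% CI is wider by 7.65 - 5.38 = 2.27.
Higher confidence requires a wider interval.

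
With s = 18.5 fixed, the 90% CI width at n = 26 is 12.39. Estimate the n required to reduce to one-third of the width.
n ≈ 234

CI width ∝ 1/√n
To reduce width by factor 3, need √n to grow by 3 → need 3² = 9 times as many samples.

Current: n = 26, width = 12.39
New: n = 234, width ≈ 3.99

Width reduced by factor of 12.39/3.99 = 3.11.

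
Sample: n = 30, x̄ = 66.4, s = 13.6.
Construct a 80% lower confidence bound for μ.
μ ≥ 64.28

Lower bound (one-sided):
t* = 0.854 (one-sided for 80%)
Lower bound = x̄ - t* · s/√n = 66.4 - 0.854 · 13.6/√30 = 64.28

We are 80% confident that μ ≥ 64.28.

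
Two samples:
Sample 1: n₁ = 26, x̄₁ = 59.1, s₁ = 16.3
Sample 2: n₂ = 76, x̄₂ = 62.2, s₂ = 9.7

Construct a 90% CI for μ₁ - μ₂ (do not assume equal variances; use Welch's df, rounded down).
(-8.84, 2.64)

Difference: x̄₁ - x̄₂ = -3.10
SE = √(s₁²/n₁ + s₂²/n₂) = √(16.3²/26 + 9.7²/76) = 3.3848
df = 31.27 → 31 (Welch–Satterthwaite, rounded down)
t* = 1.696

CI: -3.10 ± 1.696 · 3.3848 = -3.10 ± 5.74 = (-8.84, 2.64)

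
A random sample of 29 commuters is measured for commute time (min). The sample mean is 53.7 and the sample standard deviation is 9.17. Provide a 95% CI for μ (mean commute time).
(50.21, 57.19)

t-interval (σ unknown):
df = n - 1 = 28
t* = 2.048 for 95% confidence

Margin of error = t* · s/√n = 2.048 · 9.17/√29 = 3.49

CI: (50.21, 57.19)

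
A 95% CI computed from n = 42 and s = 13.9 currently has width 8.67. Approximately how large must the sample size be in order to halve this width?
n ≈ 168

CI width ∝ 1/√n
To reduce width by factor 2, need √n to grow by 2 → need 2² = 4 times as many samples.

Current: n = 42, width = 8.67
New: n = 168, width ≈ 4.23

Width reduced by factor of 8.67/4.23 = 2.05.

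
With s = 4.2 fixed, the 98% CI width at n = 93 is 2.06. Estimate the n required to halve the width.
n ≈ 372

CI width ∝ 1/√n
To reduce width by factor 2, need √n to grow by 2 → need 2² = 4 times as many samples.

Current: n = 93, width = 2.06
New: n = 372, width ≈ 1.02

Width reduced by factor of 2.06/1.02 = 2.02.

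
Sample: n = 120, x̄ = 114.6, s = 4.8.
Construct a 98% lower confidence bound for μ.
μ ≥ 113.69

Lower bound (one-sided):
t* = 2.077 (one-sided for 98%)
Lower bound = x̄ - t* · s/√n = 114.6 - 2.077 · 4.8/√120 = 113.69

We are 98% confident that μ ≥ 113.69.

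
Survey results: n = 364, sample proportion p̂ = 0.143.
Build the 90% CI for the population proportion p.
(0.113, 0.173)

Proportion CI:
SE = √(p̂(1-p̂)/n) = √(0.143 · 0.857 / 364) = 0.01835

z* = 1.645
Margin = z* · SE = 1.645 · 0.01835 = 0.0302

CI: 0.143 ± 0.0302 = (0.113, 0.173)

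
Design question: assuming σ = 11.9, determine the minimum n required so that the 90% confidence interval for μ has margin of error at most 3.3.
n ≥ 36

For margin E ≤ 3.3:
n ≥ (z* · σ / E)²
n ≥ (1.645 · 11.9 / 3.3)²
n ≥ 35.19

Minimum n = 36 (rounding up)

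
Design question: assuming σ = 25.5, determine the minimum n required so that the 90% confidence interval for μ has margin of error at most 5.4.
n ≥ 61

For margin E ≤ 5.4:
n ≥ (z* · σ / E)²
n ≥ (1.645 · 25.5 / 5.4)²
n ≥ 60.34

Minimum n = 61 (rounding up)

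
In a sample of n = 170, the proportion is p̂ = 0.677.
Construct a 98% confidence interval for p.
(0.594, 0.760)

Proportion CI:
SE = √(p̂(1-p̂)/n) = √(0.677 · 0.323 / 170) = 0.03587

z* = 2.326
Margin = z* · SE = 2.326 · 0.03587 = 0.0834

CI: 0.677 ± 0.0834 = (0.594, 0.760)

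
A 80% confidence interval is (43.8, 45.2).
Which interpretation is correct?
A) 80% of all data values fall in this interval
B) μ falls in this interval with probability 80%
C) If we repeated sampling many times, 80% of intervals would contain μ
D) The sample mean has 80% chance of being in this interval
C

A) Wrong — a CI is about the parameter μ, not individual data values.
B) Wrong — μ is fixed; the randomness lives in the interval, not in μ.
C) Correct — this is the frequentist long-run coverage interpretation.
D) Wrong — x̄ is observed and sits in the interval by construction.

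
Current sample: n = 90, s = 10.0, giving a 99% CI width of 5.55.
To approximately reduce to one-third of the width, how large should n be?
n ≈ 810

CI width ∝ 1/√n
To reduce width by factor 3, need √n to grow by 3 → need 3² = 9 times as many samples.

Current: n = 90, width = 5.55
New: n = 810, width ≈ 1.81

Width reduced by factor of 5.55/1.81 = 3.07.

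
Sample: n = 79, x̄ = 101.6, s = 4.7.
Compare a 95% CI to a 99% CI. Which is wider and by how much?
99% CI is wider by 0.68

df = 78
95% CI: t* = 1.991, (100.55, 102.65), width = 2 · t* · s/√n = 2.11
99% CI: t* = 2.640, (100.20, 103.00), width = 2 · t* · s/√n = 2.79

The 99% CI is wider by 2.79 - 2.11 = 0.68.
Higher confidence requires a wider interval.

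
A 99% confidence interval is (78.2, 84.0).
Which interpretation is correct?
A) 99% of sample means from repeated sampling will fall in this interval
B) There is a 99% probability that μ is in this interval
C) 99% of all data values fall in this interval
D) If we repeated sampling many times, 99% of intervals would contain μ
D

A) Wrong — coverage applies to intervals containing μ, not to future x̄ values.
B) Wrong — μ is fixed; the randomness lives in the interval, not in μ.
C) Wrong — a CI is about the parameter μ, not individual data values.
D) Correct — this is the frequentist long-run coverage interpretation.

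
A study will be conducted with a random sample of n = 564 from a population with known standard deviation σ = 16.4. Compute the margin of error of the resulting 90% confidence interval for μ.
Margin of error = 1.14

Margin of error = z* · σ/√n
= 1.645 · 16.4/√564
= 1.645 · 16.4/23.7487
= 1.14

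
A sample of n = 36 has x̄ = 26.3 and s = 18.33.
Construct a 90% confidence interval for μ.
(21.14, 31.46)

t-interval (σ unknown):
df = n - 1 = 35
t* = 1.690 for 90% confidence

Margin of error = t* · s/√n = 1.690 · 18.33/√36 = 5.16

CI: (21.14, 31.46)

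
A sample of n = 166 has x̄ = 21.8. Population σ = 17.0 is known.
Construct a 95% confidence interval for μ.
(19.21, 24.39)

z-interval (σ known):
z* = 1.960 for 95% confidence

Margin of error = z* · σ/√n = 1.960 · 17.0/√166 = 2.59

CI: (21.8 - 2.59, 21.8 + 2.59) = (19.21, 24.39)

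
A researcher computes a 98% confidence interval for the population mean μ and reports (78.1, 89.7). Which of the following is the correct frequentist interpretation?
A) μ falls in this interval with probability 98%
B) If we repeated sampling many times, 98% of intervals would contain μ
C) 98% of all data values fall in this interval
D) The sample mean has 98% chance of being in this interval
B

A) Wrong — μ is fixed; the randomness lives in the interval, not in μ.
B) Correct — this is the frequentist long-run coverage interpretation.
C) Wrong — a CI is about the parameter μ, not individual data values.
D) Wrong — x̄ is observed and sits in the interval by construction.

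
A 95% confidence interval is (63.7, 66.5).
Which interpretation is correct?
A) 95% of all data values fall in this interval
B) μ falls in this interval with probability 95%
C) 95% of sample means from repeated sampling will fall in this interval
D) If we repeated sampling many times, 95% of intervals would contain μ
D

A) Wrong — a CI is about the parameter μ, not individual data values.
B) Wrong — μ is fixed; the randomness lives in the interval, not in μ.
C) Wrong — coverage applies to intervals containing μ, not to future x̄ values.
D) Correct — this is the frequentist long-run coverage interpretation.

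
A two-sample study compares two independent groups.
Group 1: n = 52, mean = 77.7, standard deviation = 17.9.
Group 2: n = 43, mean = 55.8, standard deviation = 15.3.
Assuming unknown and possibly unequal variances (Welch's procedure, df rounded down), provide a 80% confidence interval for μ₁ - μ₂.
(17.50, 26.30)

Difference: x̄₁ - x̄₂ = 21.90
SE = √(s₁²/n₁ + s₂²/n₂) = √(17.9²/52 + 15.3²/43) = 3.4067
df = 92.89 → 92 (Welch–Satterthwaite, rounded down)
t* = 1.291

CI: 21.90 ± 1.291 · 3.4067 = 21.90 ± 4.40 = (17.50, 26.30)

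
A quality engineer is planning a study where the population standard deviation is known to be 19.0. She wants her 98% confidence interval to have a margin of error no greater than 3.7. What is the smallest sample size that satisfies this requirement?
n ≥ 143

For margin E ≤ 3.7:
n ≥ (z* · σ / E)²
n ≥ (2.326 · 19.0 / 3.7)²
n ≥ 142.67

Minimum n = 143 (rounding up)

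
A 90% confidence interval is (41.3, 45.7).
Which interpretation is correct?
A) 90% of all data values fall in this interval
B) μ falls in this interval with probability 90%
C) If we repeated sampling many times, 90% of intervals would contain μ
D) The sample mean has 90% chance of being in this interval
C

A) Wrong — a CI is about the parameter μ, not individual data values.
B) Wrong — μ is fixed; the randomness lives in the interval, not in μ.
C) Correct — this is the frequentist long-run coverage interpretation.
D) Wrong — x̄ is observed and sits in the interval by construction.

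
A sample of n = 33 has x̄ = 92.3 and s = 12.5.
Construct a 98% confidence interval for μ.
(86.97, 97.63)

t-interval (σ unknown):
df = n - 1 = 32
t* = 2.449 for 98% confidence

Margin of error = t* · s/√n = 2.449 · 12.5/√33 = 5.33

CI: (86.97, 97.63)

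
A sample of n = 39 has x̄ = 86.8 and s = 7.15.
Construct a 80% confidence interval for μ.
(85.31, 88.29)

t-interval (σ unknown):
df = n - 1 = 38
t* = 1.304 for 80% confidence

Margin of error = t* · s/√n = 1.304 · 7.15/√39 = 1.49

CI: (85.31, 88.29)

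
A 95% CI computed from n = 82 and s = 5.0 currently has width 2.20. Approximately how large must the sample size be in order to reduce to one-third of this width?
n ≈ 738

CI width ∝ 1/√n
To reduce width by factor 3, need √n to grow by 3 → need 3² = 9 times as many samples.

Current: n = 82, width = 2.20
New: n = 738, width ≈ 0.72

Width reduced by factor of 2.20/0.72 = 3.06.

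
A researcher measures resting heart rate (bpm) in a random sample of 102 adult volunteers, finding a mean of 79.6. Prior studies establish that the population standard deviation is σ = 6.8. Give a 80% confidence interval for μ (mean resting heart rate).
(78.74, 80.46)

z-interval (σ known):
z* = 1.282 for 80% confidence

Margin of error = z* · σ/√n = 1.282 · 6.8/√102 = 0.86

CI: (79.6 - 0.86, 79.6 + 0.86) = (78.74, 80.46)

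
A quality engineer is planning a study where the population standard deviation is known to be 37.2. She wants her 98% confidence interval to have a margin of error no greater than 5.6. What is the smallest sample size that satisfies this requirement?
n ≥ 239

For margin E ≤ 5.6:
n ≥ (z* · σ / E)²
n ≥ (2.326 · 37.2 / 5.6)²
n ≥ 238.74

Minimum n = 239 (rounding up)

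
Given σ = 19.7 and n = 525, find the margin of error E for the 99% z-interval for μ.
Margin of error = 2.21

Margin of error = z* · σ/√n
= 2.576 · 19.7/√525
= 2.576 · 19.7/22.9129
= 2.21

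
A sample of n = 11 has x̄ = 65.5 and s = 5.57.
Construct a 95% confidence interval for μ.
(61.76, 69.24)

t-interval (σ unknown):
df = n - 1 = 10
t* = 2.228 for 95% confidence

Margin of error = t* · s/√n = 2.228 · 5.57/√11 = 3.74

CI: (61.76, 69.24)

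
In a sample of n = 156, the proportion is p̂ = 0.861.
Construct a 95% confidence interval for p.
(0.807, 0.915)

Proportion CI:
SE = √(p̂(1-p̂)/n) = √(0.861 · 0.139 / 156) = 0.02770

z* = 1.960
Margin = z* · SE = 1.960 · 0.02770 = 0.0543

CI: 0.861 ± 0.0543 = (0.807, 0.915)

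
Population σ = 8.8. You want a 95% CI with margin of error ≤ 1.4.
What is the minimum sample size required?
n ≥ 152

For margin E ≤ 1.4:
n ≥ (z* · σ / E)²
n ≥ (1.960 · 8.8 / 1.4)²
n ≥ 151.78

Minimum n = 152 (rounding up)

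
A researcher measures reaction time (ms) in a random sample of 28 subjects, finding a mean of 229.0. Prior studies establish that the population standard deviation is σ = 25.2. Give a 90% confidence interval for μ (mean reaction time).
(221.17, 236.83)

z-interval (σ known):
z* = 1.645 for 90% confidence

Margin of error = z* · σ/√n = 1.645 · 25.2/√28 = 7.83

CI: (229.0 - 7.83, 229.0 + 7.83) = (221.17, 236.83)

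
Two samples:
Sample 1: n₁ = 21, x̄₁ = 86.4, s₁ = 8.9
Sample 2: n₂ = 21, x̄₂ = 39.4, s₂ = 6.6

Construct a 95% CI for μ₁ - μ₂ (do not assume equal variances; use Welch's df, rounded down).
(42.10, 51.90)

Difference: x̄₁ - x̄₂ = 47.00
SE = √(s₁²/n₁ + s₂²/n₂) = √(8.9²/21 + 6.6²/21) = 2.4179
df = 36.89 → 36 (Welch–Satterthwaite, rounded down)
t* = 2.028

CI: 47.00 ± 2.028 · 2.4179 = 47.00 ± 4.90 = (42.10, 51.90)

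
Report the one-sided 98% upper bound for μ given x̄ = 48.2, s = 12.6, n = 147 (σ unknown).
μ ≤ 50.35

Upper bound (one-sided):
t* = 2.072 (one-sided for 98%)
Upper bound = x̄ + t* · s/√n = 48.2 + 2.072 · 12.6/√147 = 50.35

We are 98% confident that μ ≤ 50.35.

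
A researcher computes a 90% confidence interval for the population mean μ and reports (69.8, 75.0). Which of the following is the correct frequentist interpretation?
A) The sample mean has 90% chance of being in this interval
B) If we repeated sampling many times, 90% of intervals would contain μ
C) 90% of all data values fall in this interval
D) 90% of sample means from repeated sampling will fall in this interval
B

A) Wrong — x̄ is observed and sits in the interval by construction.
B) Correct — this is the frequentist long-run coverage interpretation.
C) Wrong — a CI is about the parameter μ, not individual data values.
D) Wrong — coverage applies to intervals containing μ, not to future x̄ values.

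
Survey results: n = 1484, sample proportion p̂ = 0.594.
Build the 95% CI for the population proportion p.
(0.569, 0.619)

Proportion CI:
SE = √(p̂(1-p̂)/n) = √(0.594 · 0.406 / 1484) = 0.01275

z* = 1.960
Margin = z* · SE = 1.960 · 0.01275 = 0.0250

CI: 0.594 ± 0.0250 = (0.569, 0.619)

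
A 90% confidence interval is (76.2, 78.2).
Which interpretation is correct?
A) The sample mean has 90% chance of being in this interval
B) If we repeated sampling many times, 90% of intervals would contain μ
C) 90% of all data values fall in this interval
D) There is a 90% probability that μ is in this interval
B

A) Wrong — x̄ is observed and sits in the interval by construction.
B) Correct — this is the frequentist long-run coverage interpretation.
C) Wrong — a CI is about the parameter μ, not individual data values.
D) Wrong — μ is fixed; the randomness lives in the interval, not in μ.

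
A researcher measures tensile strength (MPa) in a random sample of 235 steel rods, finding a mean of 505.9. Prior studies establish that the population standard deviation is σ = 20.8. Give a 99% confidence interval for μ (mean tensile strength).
(502.40, 509.40)

z-interval (σ known):
z* = 2.576 for 99% confidence

Margin of error = z* · σ/√n = 2.576 · 20.8/√235 = 3.50

CI: (505.9 - 3.50, 505.9 + 3.50) = (502.40, 509.40)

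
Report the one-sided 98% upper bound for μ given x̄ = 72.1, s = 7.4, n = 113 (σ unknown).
μ ≤ 73.55

Upper bound (one-sided):
t* = 2.078 (one-sided for 98%)
Upper bound = x̄ + t* · s/√n = 72.1 + 2.078 · 7.4/√113 = 73.55

We are 98% confident that μ ≤ 73.55.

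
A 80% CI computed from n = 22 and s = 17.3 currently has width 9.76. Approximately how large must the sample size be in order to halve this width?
n ≈ 88

CI width ∝ 1/√n
To reduce width by factor 2, need √n to grow by 2 → need 2² = 4 times as many samples.

Current: n = 22, width = 9.76
New: n = 88, width ≈ 4.76

Width reduced by factor of 9.76/4.76 = 2.05.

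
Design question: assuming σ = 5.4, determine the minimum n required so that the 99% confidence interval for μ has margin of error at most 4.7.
n ≥ 9

For margin E ≤ 4.7:
n ≥ (z* · σ / E)²
n ≥ (2.576 · 5.4 / 4.7)²
n ≥ 8.76

Minimum n = 9 (rounding up)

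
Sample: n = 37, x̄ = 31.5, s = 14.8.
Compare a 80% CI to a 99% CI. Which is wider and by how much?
99% CI is wider by 6.87

df = 36
80% CI: t* = 1.306, (28.32, 34.68), width = 2 · t* · s/√n = 6.36
99% CI: t* = 2.719, (24.88, 38.12), width = 2 · t* · s/√n = 13.23

The 99% CI is wider by 13.23 - 6.36 = 6.87.
Higher confidence requires a wider interval.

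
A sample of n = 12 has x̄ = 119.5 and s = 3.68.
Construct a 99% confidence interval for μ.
(116.20, 122.80)

t-interval (σ unknown):
df = n - 1 = 11
t* = 3.106 for 99% confidence

Margin of error = t* · s/√n = 3.106 · 3.68/√12 = 3.30

CI: (116.20, 122.80)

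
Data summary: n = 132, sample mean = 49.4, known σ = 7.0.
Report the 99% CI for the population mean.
(47.83, 50.97)

z-interval (σ known):
z* = 2.576 for 99% confidence

Margin of error = z* · σ/√n = 2.576 · 7.0/√132 = 1.57

CI: (49.4 - 1.57, 49.4 + 1.57) = (47.83, 50.97)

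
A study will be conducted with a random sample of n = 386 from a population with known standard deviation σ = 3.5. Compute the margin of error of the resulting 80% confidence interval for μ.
Margin of error = 0.23

Margin of error = z* · σ/√n
= 1.282 · 3.5/√386
= 1.282 · 3.5/19.6469
= 0.23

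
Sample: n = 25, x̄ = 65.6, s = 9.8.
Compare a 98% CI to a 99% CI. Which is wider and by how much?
99% CI is wider by 1.19

df = 24
98% CI: t* = 2.492, (60.72, 70.48), width = 2 · t* · s/√n = 9.77
99% CI: t* = 2.797, (60.12, 71.08), width = 2 · t* · s/√n = 10.96

The 99% CI is wider by 10.96 - 9.77 = 1.19.
Higher confidence requires a wider interval.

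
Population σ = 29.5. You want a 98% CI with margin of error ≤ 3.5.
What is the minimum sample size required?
n ≥ 385

For margin E ≤ 3.5:
n ≥ (z* · σ / E)²
n ≥ (2.326 · 29.5 / 3.5)²
n ≥ 384.35

Minimum n = 385 (rounding up)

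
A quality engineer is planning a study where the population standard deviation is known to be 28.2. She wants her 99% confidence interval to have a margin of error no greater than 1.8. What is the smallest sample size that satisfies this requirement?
n ≥ 1629

For margin E ≤ 1.8:
n ≥ (z* · σ / E)²
n ≥ (2.576 · 28.2 / 1.8)²
n ≥ 1628.71

Minimum n = 1629 (rounding up)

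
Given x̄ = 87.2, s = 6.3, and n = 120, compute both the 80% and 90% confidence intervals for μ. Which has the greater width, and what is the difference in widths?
90% CI is wider by 0.43

df = 119
80% CI: t* = 1.289, (86.46, 87.94), width = 2 · t* · s/√n = 1.48
90% CI: t* = 1.658, (86.25, 88.15), width = 2 · t* · s/√n = 1.91

The 90% CI is wider by 1.91 - 1.48 = 0.43.
Higher confidence requires a wider interval.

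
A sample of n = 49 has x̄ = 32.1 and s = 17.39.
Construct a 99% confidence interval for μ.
(25.44, 38.76)

t-interval (σ unknown):
df = n - 1 = 48
t* = 2.682 for 99% confidence

Margin of error = t* · s/√n = 2.682 · 17.39/√49 = 6.66

CI: (25.44, 38.76)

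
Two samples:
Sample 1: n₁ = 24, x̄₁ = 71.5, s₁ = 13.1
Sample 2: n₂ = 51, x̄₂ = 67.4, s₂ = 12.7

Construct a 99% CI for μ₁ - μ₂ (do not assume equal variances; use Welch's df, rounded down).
(-4.55, 12.75)

Difference: x̄₁ - x̄₂ = 4.10
SE = √(s₁²/n₁ + s₂²/n₂) = √(13.1²/24 + 12.7²/51) = 3.2114
df = 43.89 → 43 (Welch–Satterthwaite, rounded down)
t* = 2.695

CI: 4.10 ± 2.695 · 3.2114 = 4.10 ± 8.65 = (-4.55, 12.75)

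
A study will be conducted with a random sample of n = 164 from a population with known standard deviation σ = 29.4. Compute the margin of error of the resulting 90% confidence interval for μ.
Margin of error = 3.78

Margin of error = z* · σ/√n
= 1.645 · 29.4/√164
= 1.645 · 29.4/12.8062
= 3.78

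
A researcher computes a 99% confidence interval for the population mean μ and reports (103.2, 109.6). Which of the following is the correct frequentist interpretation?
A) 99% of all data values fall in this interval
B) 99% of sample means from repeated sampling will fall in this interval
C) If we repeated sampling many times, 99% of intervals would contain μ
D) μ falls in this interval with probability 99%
C

A) Wrong — a CI is about the parameter μ, not individual data values.
B) Wrong — coverage applies to intervals containing μ, not to future x̄ values.
C) Correct — this is the frequentist long-run coverage interpretation.
D) Wrong — μ is fixed; the randomness lives in the interval, not in μ.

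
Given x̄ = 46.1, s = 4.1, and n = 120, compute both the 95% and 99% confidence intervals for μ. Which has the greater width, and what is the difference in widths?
99% CI is wider by 0.48

df = 119
95% CI: t* = 1.980, (45.36, 46.84), width = 2 · t* · s/√n = 1.48
99% CI: t* = 2.618, (45.12, 47.08), width = 2 · t* · s/√n = 1.96

The 99% CI is wider by 1.96 - 1.48 = 0.48.
Higher confidence requires a wider interval.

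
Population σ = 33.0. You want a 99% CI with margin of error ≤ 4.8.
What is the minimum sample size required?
n ≥ 314

For margin E ≤ 4.8:
n ≥ (z* · σ / E)²
n ≥ (2.576 · 33.0 / 4.8)²
n ≥ 313.64

Minimum n = 314 (rounding up)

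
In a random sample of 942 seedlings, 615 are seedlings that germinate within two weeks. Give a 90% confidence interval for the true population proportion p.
(0.627, 0.678)

Proportion CI:
p̂ = 615/942 = 0.65287
SE = √(p̂(1-p̂)/n) = √(0.65287 · 0.34713 / 942) = 0.01551

z* = 1.645
Margin = z* · SE = 1.645 · 0.01551 = 0.0255

CI: 0.65287 ± 0.0255 = (0.627, 0.678)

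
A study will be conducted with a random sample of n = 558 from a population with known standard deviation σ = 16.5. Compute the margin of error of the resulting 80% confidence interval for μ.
Margin of error = 0.90

Margin of error = z* · σ/√n
= 1.282 · 16.5/√558
= 1.282 · 16.5/23.6220
= 0.90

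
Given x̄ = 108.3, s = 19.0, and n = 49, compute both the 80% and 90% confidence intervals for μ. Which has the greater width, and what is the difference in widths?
90% CI is wider by 2.05

df = 48
80% CI: t* = 1.299, (104.77, 111.83), width = 2 · t* · s/√n = 7.05
90% CI: t* = 1.677, (103.75, 112.85), width = 2 · t* · s/√n = 9.10

The 90% CI is wider by 9.10 - 7.05 = 2.05.
Higher confidence requires a wider interval.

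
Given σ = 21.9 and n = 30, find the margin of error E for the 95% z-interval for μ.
Margin of error = 7.84

Margin of error = z* · σ/√n
= 1.960 · 21.9/√30
= 1.960 · 21.9/5.4772
= 7.84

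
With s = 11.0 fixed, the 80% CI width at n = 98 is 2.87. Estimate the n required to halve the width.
n ≈ 392

CI width ∝ 1/√n
To reduce width by factor 2, need √n to grow by 2 → need 2² = 4 times as many samples.

Current: n = 98, width = 2.87
New: n = 392, width ≈ 1.43

Width reduced by factor of 2.87/1.43 = 2.01.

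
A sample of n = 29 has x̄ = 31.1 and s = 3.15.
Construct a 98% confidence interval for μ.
(29.66, 32.54)

t-interval (σ unknown):
df = n - 1 = 28
t* = 2.467 for 98% confidence

Margin of error = t* · s/√n = 2.467 · 3.15/√29 = 1.44

CI: (29.66, 32.54)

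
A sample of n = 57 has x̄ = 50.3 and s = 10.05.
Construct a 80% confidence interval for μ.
(48.57, 52.03)

t-interval (σ unknown):
df = n - 1 = 56
t* = 1.297 for 80% confidence

Margin of error = t* · s/√n = 1.297 · 10.05/√57 = 1.73

CI: (48.57, 52.03)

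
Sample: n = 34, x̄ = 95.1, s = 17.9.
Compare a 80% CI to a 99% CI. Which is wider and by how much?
99% CI is wider by 8.75

df = 33
80% CI: t* = 1.308, (91.08, 99.12), width = 2 · t* · s/√n = 8.03
99% CI: t* = 2.733, (86.71, 103.49), width = 2 · t* · s/√n = 16.78

The 99% CI is wider by 16.78 - 8.03 = 8.75.
Higher confidence requires a wider interval.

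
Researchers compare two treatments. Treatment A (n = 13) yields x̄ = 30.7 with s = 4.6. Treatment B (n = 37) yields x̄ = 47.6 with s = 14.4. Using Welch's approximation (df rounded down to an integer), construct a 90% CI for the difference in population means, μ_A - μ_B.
(-21.41, -12.39)

Difference: x̄₁ - x̄₂ = -16.90
SE = √(s₁²/n₁ + s₂²/n₂) = √(4.6²/13 + 14.4²/37) = 2.6892
df = 47.84 → 47 (Welch–Satterthwaite, rounded down)
t* = 1.678

CI: -16.90 ± 1.678 · 2.6892 = -16.90 ± 4.51 = (-21.41, -12.39)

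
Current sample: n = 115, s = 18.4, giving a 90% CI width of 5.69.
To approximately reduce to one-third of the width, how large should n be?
n ≈ 1035

CI width ∝ 1/√n
To reduce width by factor 3, need √n to grow by 3 → need 3² = 9 times as many samples.

Current: n = 115, width = 5.69
New: n = 1035, width ≈ 1.88

Width reduced by factor of 5.69/1.88 = 3.03.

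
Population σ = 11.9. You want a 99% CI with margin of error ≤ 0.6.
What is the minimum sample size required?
n ≥ 2611

For margin E ≤ 0.6:
n ≥ (z* · σ / E)²
n ≥ (2.576 · 11.9 / 0.6)²
n ≥ 2610.26

Minimum n = 2611 (rounding up)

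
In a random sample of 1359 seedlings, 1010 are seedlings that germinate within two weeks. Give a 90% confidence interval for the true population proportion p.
(0.724, 0.763)

Proportion CI:
p̂ = 1010/1359 = 0.74319
SE = √(p̂(1-p̂)/n) = √(0.74319 · 0.25681 / 1359) = 0.01185

z* = 1.645
Margin = z* · SE = 1.645 · 0.01185 = 0.0195

CI: 0.74319 ± 0.0195 = (0.724, 0.763)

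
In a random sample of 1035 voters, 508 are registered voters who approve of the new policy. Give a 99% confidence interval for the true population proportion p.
(0.451, 0.531)

Proportion CI:
p̂ = 508/1035 = 0.49082
SE = √(p̂(1-p̂)/n) = √(0.49082 · 0.50918 / 1035) = 0.01554

z* = 2.576
Margin = z* · SE = 2.576 · 0.01554 = 0.0400

CI: 0.49082 ± 0.0400 = (0.451, 0.531)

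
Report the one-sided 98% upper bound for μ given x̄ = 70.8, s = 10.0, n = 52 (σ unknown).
μ ≤ 73.72

Upper bound (one-sided):
t* = 2.108 (one-sided for 98%)
Upper bound = x̄ + t* · s/√n = 70.8 + 2.108 · 10.0/√52 = 73.72

We are 98% confident that μ ≤ 73.72.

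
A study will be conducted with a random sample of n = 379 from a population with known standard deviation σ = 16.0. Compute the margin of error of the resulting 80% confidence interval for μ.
Margin of error = 1.05

Margin of error = z* · σ/√n
= 1.282 · 16.0/√379
= 1.282 · 16.0/19.4679
= 1.05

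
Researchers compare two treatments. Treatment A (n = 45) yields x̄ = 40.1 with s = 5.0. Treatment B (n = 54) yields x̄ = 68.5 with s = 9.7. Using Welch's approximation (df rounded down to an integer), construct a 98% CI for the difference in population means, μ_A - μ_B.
(-32.00, -24.80)

Difference: x̄₁ - x̄₂ = -28.40
SE = √(s₁²/n₁ + s₂²/n₂) = √(5.0²/45 + 9.7²/54) = 1.5159
df = 82.13 → 82 (Welch–Satterthwaite, rounded down)
t* = 2.373

CI: -28.40 ± 2.373 · 1.5159 = -28.40 ± 3.60 = (-32.00, -24.80)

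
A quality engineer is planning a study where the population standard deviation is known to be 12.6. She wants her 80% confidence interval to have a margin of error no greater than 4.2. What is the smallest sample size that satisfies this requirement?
n ≥ 15

For margin E ≤ 4.2:
n ≥ (z* · σ / E)²
n ≥ (1.282 · 12.6 / 4.2)²
n ≥ 14.79

Minimum n = 15 (rounding up)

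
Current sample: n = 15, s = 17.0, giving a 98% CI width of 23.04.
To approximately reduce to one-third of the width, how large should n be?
n ≈ 135

CI width ∝ 1/√n
To reduce width by factor 3, need √n to grow by 3 → need 3² = 9 times as many samples.

Current: n = 15, width = 23.04
New: n = 135, width ≈ 6.89

Width reduced by factor of 23.04/6.89 = 3.34.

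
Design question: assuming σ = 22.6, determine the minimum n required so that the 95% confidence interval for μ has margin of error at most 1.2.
n ≥ 1363

For margin E ≤ 1.2:
n ≥ (z* · σ / E)²
n ≥ (1.960 · 22.6 / 1.2)²
n ≥ 1362.59

Minimum n = 1363 (rounding up)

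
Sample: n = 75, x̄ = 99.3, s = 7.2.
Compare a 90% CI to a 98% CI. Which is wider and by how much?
98% CI is wider by 1.18

df = 74
90% CI: t* = 1.666, (97.91, 100.69), width = 2 · t* · s/√n = 2.77
98% CI: t* = 2.378, (97.32, 101.28), width = 2 · t* · s/√n = 3.95

The 98% CI is wider by 3.95 - 2.77 = 1.18.
Higher confidence requires a wider interval.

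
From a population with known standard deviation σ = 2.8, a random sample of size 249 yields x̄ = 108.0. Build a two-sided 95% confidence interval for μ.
(107.65, 108.35)

z-interval (σ known):
z* = 1.960 for 95% confidence

Margin of error = z* · σ/√n = 1.960 · 2.8/√249 = 0.35

CI: (108.0 - 0.35, 108.0 + 0.35) = (107.65, 108.35)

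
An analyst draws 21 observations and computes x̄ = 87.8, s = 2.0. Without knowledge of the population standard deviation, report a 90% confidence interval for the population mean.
(87.05, 88.55)

t-interval (σ unknown):
df = n - 1 = 20
t* = 1.725 for 90% confidence

Margin of error = t* · s/√n = 1.725 · 2.0/√21 = 0.75

CI: (87.05, 88.55)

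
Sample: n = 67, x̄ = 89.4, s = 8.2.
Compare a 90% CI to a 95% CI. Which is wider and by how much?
95% CI is wider by 0.66

df = 66
90% CI: t* = 1.668, (87.73, 91.07), width = 2 · t* · s/√n = 3.34
95% CI: t* = 1.997, (87.40, 91.40), width = 2 · t* · s/√n = 4.00

The 95% CI is wider by 4.00 - 3.34 = 0.66.
Higher confidence requires a wider interval.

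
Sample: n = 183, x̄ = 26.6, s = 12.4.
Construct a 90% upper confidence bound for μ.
μ ≤ 27.78

Upper bound (one-sided):
t* = 1.286 (one-sided for 90%)
Upper bound = x̄ + t* · s/√n = 26.6 + 1.286 · 12.4/√183 = 27.78

We are 90% confident that μ ≤ 27.78.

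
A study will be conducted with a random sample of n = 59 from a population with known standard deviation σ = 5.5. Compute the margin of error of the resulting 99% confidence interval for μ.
Margin of error = 1.84

Margin of error = z* · σ/√n
= 2.576 · 5.5/√59
= 2.576 · 5.5/7.6811
= 1.84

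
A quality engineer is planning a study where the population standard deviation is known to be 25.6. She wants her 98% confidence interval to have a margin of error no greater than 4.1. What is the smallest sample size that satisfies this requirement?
n ≥ 211

For margin E ≤ 4.1:
n ≥ (z* · σ / E)²
n ≥ (2.326 · 25.6 / 4.1)²
n ≥ 210.93

Minimum n = 211 (rounding up)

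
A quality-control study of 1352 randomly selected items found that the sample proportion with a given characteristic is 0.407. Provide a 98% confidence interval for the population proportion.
(0.376, 0.438)

Proportion CI:
SE = √(p̂(1-p̂)/n) = √(0.407 · 0.593 / 1352) = 0.01336

z* = 2.326
Margin = z* · SE = 2.326 · 0.01336 = 0.0311

CI: 0.407 ± 0.0311 = (0.376, 0.438)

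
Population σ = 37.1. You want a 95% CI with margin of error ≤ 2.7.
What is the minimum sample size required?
n ≥ 726

For margin E ≤ 2.7:
n ≥ (z* · σ / E)²
n ≥ (1.960 · 37.1 / 2.7)²
n ≥ 725.32

Minimum n = 726 (rounding up)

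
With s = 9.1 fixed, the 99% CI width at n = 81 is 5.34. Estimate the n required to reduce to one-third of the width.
n ≈ 729

CI width ∝ 1/√n
To reduce width by factor 3, need √n to grow by 3 → need 3² = 9 times as many samples.

Current: n = 81, width = 5.34
New: n = 729, width ≈ 1.74

Width reduced by factor of 5.34/1.74 = 3.07.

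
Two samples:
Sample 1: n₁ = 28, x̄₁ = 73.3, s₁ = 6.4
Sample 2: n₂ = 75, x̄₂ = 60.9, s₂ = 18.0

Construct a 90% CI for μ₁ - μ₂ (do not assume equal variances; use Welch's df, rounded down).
(8.41, 16.39)

Difference: x̄₁ - x̄₂ = 12.40
SE = √(s₁²/n₁ + s₂²/n₂) = √(6.4²/28 + 18.0²/75) = 2.4048
df = 100.89 → 100 (Welch–Satterthwaite, rounded down)
t* = 1.660

CI: 12.40 ± 1.660 · 2.4048 = 12.40 ± 3.99 = (8.41, 16.39)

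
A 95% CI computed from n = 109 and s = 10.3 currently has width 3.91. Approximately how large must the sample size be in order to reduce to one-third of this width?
n ≈ 981

CI width ∝ 1/√n
To reduce width by factor 3, need √n to grow by 3 → need 3² = 9 times as many samples.

Current: n = 109, width = 3.91
New: n = 981, width ≈ 1.29

Width reduced by factor of 3.91/1.29 = 3.03.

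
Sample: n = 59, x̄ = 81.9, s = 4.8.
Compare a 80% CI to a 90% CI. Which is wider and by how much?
90% CI is wider by 0.47

df = 58
80% CI: t* = 1.296, (81.09, 82.71), width = 2 · t* · s/√n = 1.62
90% CI: t* = 1.672, (80.86, 82.94), width = 2 · t* · s/√n = 2.09

The 90% CI is wider by 2.09 - 1.62 = 0.47.
Higher confidence requires a wider interval.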